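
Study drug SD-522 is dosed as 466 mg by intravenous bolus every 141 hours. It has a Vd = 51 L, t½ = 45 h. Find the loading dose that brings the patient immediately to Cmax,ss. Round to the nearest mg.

526 mg

f = (1/2)^(141/45) ≈ 0.113965; accumulation ratio R = 1/(1−f) ≈ 1.12862.
Loading dose to hit Cmax,ss on first dose: D_load = D_maint·R ≈ 466 × 1.12862 ≈ 525.94 mg.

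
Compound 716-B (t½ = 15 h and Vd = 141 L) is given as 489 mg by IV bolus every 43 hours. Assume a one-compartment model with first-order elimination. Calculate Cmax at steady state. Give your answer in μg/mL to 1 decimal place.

k = ln2/t½ = ln2/15 ≈ 0.046210 h⁻¹; fraction remaining f = e^(−kτ) = e^(−0.046210×43) ≈ 0.1371.
At steady state, accumulation factor R = 1/(1 − e^(−kτ)) ≈ 1.1589.
Single-dose peak C₀ = D/Vd = 489/141 ≈ 3.468 μg/mL.
Steady-state peak Cmax,ss = C₀·R ≈ 3.468 × 1.1589 ≈ 4.019 μg/mL.

4.0 μg/mL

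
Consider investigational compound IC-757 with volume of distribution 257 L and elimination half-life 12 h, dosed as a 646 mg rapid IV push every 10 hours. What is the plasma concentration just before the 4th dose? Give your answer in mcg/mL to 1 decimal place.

2.6 mcg/mL

f = (1/2)^(τ/t½) = (1/2)^(10/12) ≈ 0.5612.
C₀ = D/Vd = 646/257 ≈ 2.514 mcg/mL.
Before the 4th dose, 3 doses have been given. Superposition: Cmin = C₀·(f + f² + … + f^3).
≈ 2.514 × (0.5612 + 0.3149 + 0.1767) ≈ 2.514 × 1.0528 ≈ 2.647 mcg/mL.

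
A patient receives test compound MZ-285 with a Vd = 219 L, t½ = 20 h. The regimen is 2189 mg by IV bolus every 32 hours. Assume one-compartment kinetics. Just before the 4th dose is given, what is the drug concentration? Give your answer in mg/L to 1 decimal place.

f = (1/2)^(τ/t½) = (1/2)^(32/20) ≈ 0.3299.
C₀ = D/Vd = 2189/219 ≈ 9.995 mg/L.
Before the 4th dose, 3 doses have been given. Superposition: Cmin = C₀·(f + f² + … + f^3).
≈ 9.995 × (0.3299 + 0.1088 + 0.0359) ≈ 9.995 × 0.4746 ≈ 4.744 mg/L.

4.7 mg/L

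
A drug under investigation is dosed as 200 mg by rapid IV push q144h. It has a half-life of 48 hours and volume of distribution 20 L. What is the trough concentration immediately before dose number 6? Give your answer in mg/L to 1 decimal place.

1.4 mg/L

f = (1/2)^(τ/t½) = (1/2)^(144/48) ≈ 0.1250.
C₀ = D/Vd = 200/20 ≈ 10.000 mg/L.
Before the 6th dose, 5 doses have been given. Superposition: Cmin = C₀·(f + f² + … + f^5).
≈ 10.000 × (0.1250 + 0.0156 + 0.0020 + 0.0002 + 0.0000) ≈ 10.000 × 0.1428 ≈ 1.428 mg/L.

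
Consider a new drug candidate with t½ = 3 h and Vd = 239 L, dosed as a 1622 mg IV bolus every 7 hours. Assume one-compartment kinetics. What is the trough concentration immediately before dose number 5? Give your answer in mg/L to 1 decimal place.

1.7 mg/L

f = (1/2)^(τ/t½) = (1/2)^(7/3) ≈ 0.1984.
C₀ = D/Vd = 1622/239 ≈ 6.787 mg/L.
Before the 5th dose, 4 doses have been given. Superposition: Cmin = C₀·(f + f² + … + f^4).
≈ 6.787 × (0.1984 + 0.0394 + 0.0078 + 0.0015) ≈ 6.787 × 0.2471 ≈ 1.677 mg/L.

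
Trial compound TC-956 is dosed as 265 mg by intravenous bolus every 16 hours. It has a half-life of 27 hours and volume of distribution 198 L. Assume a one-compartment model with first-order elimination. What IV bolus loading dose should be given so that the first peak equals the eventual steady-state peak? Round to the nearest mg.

787 mg

f = (1/2)^(16/27) ≈ 0.663150; accumulation ratio R = 1/(1−f) ≈ 2.96868.
Loading dose to hit Cmax,ss on first dose: D_load = D_maint·R ≈ 265 × 2.96868 ≈ 786.70 mg.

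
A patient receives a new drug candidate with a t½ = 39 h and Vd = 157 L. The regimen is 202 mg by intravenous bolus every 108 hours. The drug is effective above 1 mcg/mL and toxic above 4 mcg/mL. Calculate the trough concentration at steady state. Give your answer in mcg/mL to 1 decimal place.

0.2 mcg/mL

τ/t½ = 108/39 ≈ 2.7692, so fraction remaining f = (1/2)^(108/39) ≈ 0.1467.
Single-dose peak C₀ = D/Vd = 202/157 ≈ 1.287 mcg/mL.
Steady-state trough Cmin,ss = C₀·f/(1−f) ≈ 1.287 × 0.1467/0.8533 ≈ 0.221 mcg/mL.
Trough 0.2 mcg/mL vs MEC 1 mcg/mL: subtherapeutic.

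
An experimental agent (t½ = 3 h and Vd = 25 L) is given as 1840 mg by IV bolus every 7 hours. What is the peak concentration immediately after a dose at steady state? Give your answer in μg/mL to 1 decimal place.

k = ln2/t½ = ln2/3 ≈ 0.231049 h⁻¹; fraction remaining f = e^(−kτ) = e^(−0.231049×7) ≈ 0.1984.
At steady state, accumulation factor R = 1/(1 − e^(−kτ)) ≈ 1.2475.
Single-dose peak C₀ = D/Vd = 1840/25 ≈ 73.600 μg/mL.
Steady-state peak Cmax,ss = C₀·R ≈ 73.600 × 1.2475 ≈ 91.816 μg/mL.

91.8 μg/mL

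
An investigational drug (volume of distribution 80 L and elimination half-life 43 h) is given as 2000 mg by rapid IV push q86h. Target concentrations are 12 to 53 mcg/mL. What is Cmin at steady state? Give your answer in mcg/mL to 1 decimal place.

τ = 86 h = 2 half-lives, so f = (1/2)^2 = 0.25.
Accumulation ratio R = 1/(1 − f) = 1/0.75 = 4/3.
Single-dose peak C₀ = D/Vd = 2000/80 = 25 mcg/mL.
Steady-state peak Cmax,ss = C₀·R = 25 × 4/3 ≈ 33.333 mcg/mL.
Steady-state trough Cmin,ss = Cmax,ss·f ≈ 33.333 × 0.25 ≈ 8.333 mcg/mL.
Trough 8.3 mcg/mL vs MEC 12 mcg/mL: subtherapeutic.

8.3 mcg/mL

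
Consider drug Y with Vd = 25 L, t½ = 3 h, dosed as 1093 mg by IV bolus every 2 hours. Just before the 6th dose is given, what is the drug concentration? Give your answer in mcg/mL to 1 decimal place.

67.0 mcg/mL

f = (1/2)^(τ/t½) = (1/2)^(2/3) ≈ 0.6300.
C₀ = D/Vd = 1093/25 ≈ 43.720 mcg/mL.
Before the 6th dose, 5 doses have been given. Superposition: Cmin = C₀·(f + f² + … + f^5).
≈ 43.720 × (0.6300 + 0.3969 + 0.2500 + 0.1575 + 0.0992) ≈ 43.720 × 1.5336 ≈ 67.049 mcg/mL.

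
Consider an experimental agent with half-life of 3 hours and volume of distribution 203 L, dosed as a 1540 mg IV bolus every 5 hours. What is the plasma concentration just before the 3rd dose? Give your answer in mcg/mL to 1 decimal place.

3.1 mcg/mL

f = (1/2)^(τ/t½) = (1/2)^(5/3) ≈ 0.3150.
C₀ = D/Vd = 1540/203 ≈ 7.586 mcg/mL.
Before the 3rd dose, 2 doses have been given. Superposition: Cmin = C₀·(f + f²).
≈ 7.586 × (0.3150 + 0.0992) ≈ 7.586 × 0.4142 ≈ 3.142 mcg/mL.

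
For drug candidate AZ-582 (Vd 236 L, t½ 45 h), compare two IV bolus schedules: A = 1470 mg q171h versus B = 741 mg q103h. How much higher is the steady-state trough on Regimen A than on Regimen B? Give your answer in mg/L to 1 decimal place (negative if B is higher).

-0.3 mg/L

Regimen A: f = (1/2)^(171/45) ≈ 0.0718; Cmin,ss = (1470/236)·f/(1−f) ≈ 0.482 mg/L.
Regimen B: f = (1/2)^(103/45) ≈ 0.2046; Cmin,ss = (741/236)·f/(1−f) ≈ 0.808 mg/L.
Difference ≈ 0.482 − 0.808 ≈ -0.326 mg/L.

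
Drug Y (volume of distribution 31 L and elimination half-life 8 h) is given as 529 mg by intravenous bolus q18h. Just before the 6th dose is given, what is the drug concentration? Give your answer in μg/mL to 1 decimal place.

4.5 μg/mL

f = (1/2)^(τ/t½) = (1/2)^(18/8) ≈ 0.2102.
C₀ = D/Vd = 529/31 ≈ 17.065 μg/mL.
Before the 6th dose, 5 doses have been given. Superposition: Cmin = C₀·(f + f² + … + f^5).
≈ 17.065 × (0.2102 + 0.0442 + 0.0093 + 0.0020 + 0.0004) ≈ 17.065 × 0.2661 ≈ 4.541 μg/mL.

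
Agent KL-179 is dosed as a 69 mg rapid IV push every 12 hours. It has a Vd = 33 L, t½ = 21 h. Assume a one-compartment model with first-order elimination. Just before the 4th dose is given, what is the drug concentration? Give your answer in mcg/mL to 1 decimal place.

f = (1/2)^(τ/t½) = (1/2)^(12/21) ≈ 0.6730.
C₀ = D/Vd = 69/33 ≈ 2.091 mcg/mL.
Before the 4th dose, 3 doses have been given. Superposition: Cmin = C₀·(f + f² + … + f^3).
≈ 2.091 × (0.6730 + 0.4529 + 0.3048) ≈ 2.091 × 1.4307 ≈ 2.992 mcg/mL.

3.0 mcg/mL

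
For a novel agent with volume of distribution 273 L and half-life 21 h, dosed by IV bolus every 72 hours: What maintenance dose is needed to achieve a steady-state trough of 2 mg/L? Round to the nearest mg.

τ/t½ = 72/21 ≈ 3.4286, so f = (1/2)^(72/21) ≈ 0.092875.
Cmin,ss = (D/Vd)·f/(1−f), so D = Cmin,ss·Vd·(1−f)/f.
D = 2 × 273 × (1−f)/f ≈ 2 × 273 × 9.76716 ≈ 5332.87 mg.

5333 mg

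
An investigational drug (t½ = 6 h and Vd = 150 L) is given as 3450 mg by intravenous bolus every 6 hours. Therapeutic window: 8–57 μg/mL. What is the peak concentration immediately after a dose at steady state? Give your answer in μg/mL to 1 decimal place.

46.0 μg/mL

τ = 6 h = 1 half-life, so f = (1/2)^1 = 0.5.
Accumulation ratio R = 1/(1 − f) = 1/0.5 = 2/1.
Single-dose peak C₀ = D/Vd = 3450/150 = 23 μg/mL.
Steady-state peak Cmax,ss = C₀·R = 23 × 2/1 ≈ 46.000 μg/mL.
Peak 46.0 μg/mL vs MTC 57 μg/mL: below toxic threshold.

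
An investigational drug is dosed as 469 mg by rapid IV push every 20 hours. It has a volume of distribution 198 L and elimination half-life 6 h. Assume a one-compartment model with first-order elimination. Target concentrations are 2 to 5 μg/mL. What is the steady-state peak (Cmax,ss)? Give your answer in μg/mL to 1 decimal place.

2.6 μg/mL

k = ln2/t½ = ln2/6 ≈ 0.115525 h⁻¹; fraction remaining f = e^(−kτ) = e^(−0.115525×20) ≈ 0.0992.
Accumulation ratio R = 1/(1 − f) ≈ 1/0.9008 ≈ 1.1101.
Each bolus raises the concentration by D/Vd = 469/198 ≈ 2.369 μg/mL.
Steady-state peak Cmax,ss = C₀·R ≈ 2.369 × 1.1101 ≈ 2.630 μg/mL.
Peak 2.6 μg/mL vs MTC 5 μg/mL: below toxic threshold.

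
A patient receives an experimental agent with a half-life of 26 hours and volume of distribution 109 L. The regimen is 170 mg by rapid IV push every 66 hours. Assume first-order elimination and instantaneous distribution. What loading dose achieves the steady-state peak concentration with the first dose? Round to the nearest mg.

205 mg

f = (1/2)^(66/26) ≈ 0.172126; accumulation ratio R = 1/(1−f) ≈ 1.20791.
Loading dose to hit Cmax,ss on first dose: D_load = D_maint·R ≈ 170 × 1.20791 ≈ 205.34 mg.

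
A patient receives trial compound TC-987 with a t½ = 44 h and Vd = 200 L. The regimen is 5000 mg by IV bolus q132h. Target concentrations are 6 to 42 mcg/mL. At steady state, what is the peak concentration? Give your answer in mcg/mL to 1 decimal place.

The dosing interval is 3 half-lives, so f = 2^(−3) = 0.125.
Accumulation ratio R = 1/(1 − f) = 1/0.875 = 8/7.
Single-dose peak C₀ = D/Vd = 5000/200 = 25 mcg/mL.
Steady-state peak Cmax,ss = C₀·R = 25 × 8/7 ≈ 28.571 mcg/mL.
Peak 28.6 mcg/mL vs MTC 42 mcg/mL: below toxic threshold.

28.6 mcg/mL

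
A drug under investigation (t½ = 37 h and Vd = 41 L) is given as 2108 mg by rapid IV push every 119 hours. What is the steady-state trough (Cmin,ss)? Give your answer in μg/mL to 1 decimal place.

6.2 μg/mL

Over one 119-h interval, 119/37 ≈ 3.2162 half-lives elapse, leaving f ≈ 0.1076 of each dose.
Accumulation ratio R = 1/(1 − f) ≈ 1/0.8924 ≈ 1.1206.
Single-dose peak C₀ = D/Vd = 2108/41 ≈ 51.415 μg/mL.
Cmax,ss = C₀/(1 − f) ≈ 51.415/0.8924 ≈ 57.614 μg/mL.
Steady-state trough Cmin,ss = Cmax,ss·f ≈ 57.614 × 0.1076 ≈ 6.199 μg/mL.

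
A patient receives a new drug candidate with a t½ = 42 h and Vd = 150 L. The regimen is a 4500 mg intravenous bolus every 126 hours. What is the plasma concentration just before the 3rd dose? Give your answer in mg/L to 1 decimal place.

4.2 mg/L

f = (1/2)^(τ/t½) = (1/2)^(126/42) ≈ 0.1250.
C₀ = D/Vd = 4500/150 ≈ 30.000 mg/L.
Before the 3rd dose, 2 doses have been given. Superposition: Cmin = C₀·(f + f²).
≈ 30.000 × (0.1250 + 0.0156) ≈ 30.000 × 0.1406 ≈ 4.218 mg/L.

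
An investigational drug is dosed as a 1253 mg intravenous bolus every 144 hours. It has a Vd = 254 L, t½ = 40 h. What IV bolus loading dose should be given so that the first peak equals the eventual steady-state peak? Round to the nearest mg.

f = (1/2)^(144/40) ≈ 0.082469; accumulation ratio R = 1/(1−f) ≈ 1.08988.
Loading dose to hit Cmax,ss on first dose: D_load = D_maint·R ≈ 1253 × 1.08988 ≈ 1365.62 mg.

1366 mg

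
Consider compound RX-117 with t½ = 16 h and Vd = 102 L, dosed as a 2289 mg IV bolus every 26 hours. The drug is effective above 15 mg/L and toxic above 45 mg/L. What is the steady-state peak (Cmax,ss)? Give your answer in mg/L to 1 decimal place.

k = ln2/t½ = ln2/16 ≈ 0.043322 h⁻¹; fraction remaining f = e^(−kτ) = e^(−0.043322×26) ≈ 0.3242.
At steady state, accumulation factor R = 1/(1 − e^(−kτ)) ≈ 1.4797.
Single-dose peak C₀ = D/Vd = 2289/102 ≈ 22.441 mg/L.
Steady-state peak Cmax,ss = C₀·R ≈ 22.441 × 1.4797 ≈ 33.206 mg/L.
Peak 33.2 mg/L vs MTC 45 mg/L: below toxic threshold.

33.2 mg/L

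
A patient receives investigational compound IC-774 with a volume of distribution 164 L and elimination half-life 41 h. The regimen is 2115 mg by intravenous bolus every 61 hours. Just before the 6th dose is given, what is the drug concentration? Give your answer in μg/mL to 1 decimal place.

7.1 μg/mL

f = (1/2)^(τ/t½) = (1/2)^(61/41) ≈ 0.3566.
C₀ = D/Vd = 2115/164 ≈ 12.896 μg/mL.
Before the 6th dose, 5 doses have been given. Superposition: Cmin = C₀·(f + f² + … + f^5).
≈ 12.896 × (0.3566 + 0.1272 + 0.0453 + 0.0162 + 0.0058) ≈ 12.896 × 0.5511 ≈ 7.107 μg/mL.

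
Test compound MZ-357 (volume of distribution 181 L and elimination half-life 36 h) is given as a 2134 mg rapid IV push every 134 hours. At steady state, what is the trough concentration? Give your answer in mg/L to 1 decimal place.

1.0 mg/L

k = ln2/t½ = ln2/36 ≈ 0.019254 h⁻¹; fraction remaining f = e^(−kτ) = e^(−0.019254×134) ≈ 0.0758.
Accumulation ratio R = 1/(1 − f) ≈ 1/0.9242 ≈ 1.0820.
Single-dose peak C₀ = D/Vd = 2134/181 ≈ 11.790 mg/L.
Cmax,ss = C₀/(1 − f) ≈ 11.790/0.9242 ≈ 12.757 mg/L.
One interval later, Cmin,ss = Cmax,ss·e^(−kτ) ≈ 12.757 × 0.0758 ≈ 0.967 mg/L.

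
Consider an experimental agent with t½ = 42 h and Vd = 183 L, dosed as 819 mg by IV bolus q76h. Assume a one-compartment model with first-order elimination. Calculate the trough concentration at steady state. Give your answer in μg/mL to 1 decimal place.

τ/t½ = 76/42 ≈ 1.8095, so fraction remaining f = (1/2)^(76/42) ≈ 0.2853.
At steady state, accumulation factor R = 1/(1 − e^(−kτ)) ≈ 1.3992.
Single-dose peak C₀ = D/Vd = 819/183 ≈ 4.475 μg/mL.
Cmax,ss = C₀/(1 − f) ≈ 4.475/0.7147 ≈ 6.261 μg/mL.
Steady-state trough Cmin,ss = Cmax,ss·f ≈ 6.261 × 0.2853 ≈ 1.786 μg/mL.

1.8 μg/mL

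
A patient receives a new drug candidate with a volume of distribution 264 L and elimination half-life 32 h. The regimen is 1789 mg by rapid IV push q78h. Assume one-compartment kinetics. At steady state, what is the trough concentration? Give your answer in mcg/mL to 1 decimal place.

τ/t½ = 78/32 ≈ 2.4375, so fraction remaining f = (1/2)^(78/32) ≈ 0.1846.
Each bolus raises the concentration by D/Vd = 1789/264 ≈ 6.777 mcg/mL.
Steady-state trough Cmin,ss = C₀·f/(1−f) ≈ 6.777 × 0.1846/0.8154 ≈ 1.534 mcg/mL.

1.5 mcg/mL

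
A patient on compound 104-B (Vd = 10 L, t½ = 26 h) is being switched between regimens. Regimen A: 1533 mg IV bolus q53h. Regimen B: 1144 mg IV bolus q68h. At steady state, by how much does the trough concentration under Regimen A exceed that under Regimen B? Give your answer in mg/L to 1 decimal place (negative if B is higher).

27.0 mg/L

Regimen A: f = (1/2)^(53/26) ≈ 0.2434; Cmin,ss = (1533/10)·f/(1−f) ≈ 49.317 mg/L.
Regimen B: f = (1/2)^(68/26) ≈ 0.1632; Cmin,ss = (1144/10)·f/(1−f) ≈ 22.311 mg/L.
Difference ≈ 49.317 − 22.311 ≈ 27.006 mg/L.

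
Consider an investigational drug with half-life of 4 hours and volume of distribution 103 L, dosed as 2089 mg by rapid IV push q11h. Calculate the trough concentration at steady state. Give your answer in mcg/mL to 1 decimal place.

Over one 11-h interval, 11/4 ≈ 2.75 half-lives elapse, leaving f ≈ 0.1487 of each dose.
Each bolus raises the concentration by D/Vd = 2089/103 ≈ 20.282 mcg/mL.
Steady-state trough Cmin,ss = C₀·f/(1−f) ≈ 20.282 × 0.1487/0.8513 ≈ 3.543 mcg/mL.

3.5 mcg/mL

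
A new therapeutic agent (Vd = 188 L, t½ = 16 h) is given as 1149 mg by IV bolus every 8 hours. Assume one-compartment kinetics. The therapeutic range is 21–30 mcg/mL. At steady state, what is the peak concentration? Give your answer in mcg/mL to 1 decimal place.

20.9 mcg/mL

Over one 8-h interval, 8/16 ≈ 0.5 half-lives elapse, leaving f ≈ 0.7071 of each dose.
At steady state, accumulation factor R = 1/(1 − e^(−kτ)) ≈ 3.4141.
Each bolus raises the concentration by D/Vd = 1149/188 ≈ 6.112 mcg/mL.
Steady-state peak Cmax,ss = C₀·R ≈ 6.112 × 3.4141 ≈ 20.867 mcg/mL.
Peak 20.9 mcg/mL vs MTC 30 mcg/mL: below toxic threshold.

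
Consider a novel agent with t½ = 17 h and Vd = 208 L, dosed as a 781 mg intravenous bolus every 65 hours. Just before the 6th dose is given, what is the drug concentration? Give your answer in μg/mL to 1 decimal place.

f = (1/2)^(τ/t½) = (1/2)^(65/17) ≈ 0.0706.
C₀ = D/Vd = 781/208 ≈ 3.755 μg/mL.
Before the 6th dose, 5 doses have been given. Superposition: Cmin = C₀·(f + f² + … + f^5).
≈ 3.755 × (0.0706 + 0.0050 + 0.0004 + 0.0000 + 0.0000) ≈ 3.755 × 0.0760 ≈ 0.285 μg/mL.

0.3 μg/mL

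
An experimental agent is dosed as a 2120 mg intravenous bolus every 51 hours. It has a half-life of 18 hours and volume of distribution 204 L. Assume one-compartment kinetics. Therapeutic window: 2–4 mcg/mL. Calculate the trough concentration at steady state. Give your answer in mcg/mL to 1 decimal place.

1.7 mcg/mL

Over one 51-h interval, 51/18 ≈ 2.8333 half-lives elapse, leaving f ≈ 0.1403 of each dose.
At steady state, accumulation factor R = 1/(1 − e^(−kτ)) ≈ 1.1632.
Single-dose peak C₀ = D/Vd = 2120/204 ≈ 10.392 mcg/mL.
Cmax,ss = C₀/(1 − f) ≈ 10.392/0.8597 ≈ 12.088 mcg/mL.
One interval later, Cmin,ss = Cmax,ss·e^(−kτ) ≈ 12.088 × 0.1403 ≈ 1.696 mcg/mL.
Trough 1.7 mcg/mL vs MEC 2 mcg/mL: subtherapeutic.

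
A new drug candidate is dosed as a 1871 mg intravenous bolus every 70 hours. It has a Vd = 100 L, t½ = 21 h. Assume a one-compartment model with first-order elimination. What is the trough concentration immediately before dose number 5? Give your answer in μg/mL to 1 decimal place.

f = (1/2)^(τ/t½) = (1/2)^(70/21) ≈ 0.0992.
C₀ = D/Vd = 1871/100 ≈ 18.710 μg/mL.
Before the 5th dose, 4 doses have been given. Superposition: Cmin = C₀·(f + f² + … + f^4).
≈ 18.710 × (0.0992 + 0.0098 + 0.0010 + 0.0001) ≈ 18.710 × 0.1101 ≈ 2.060 μg/mL.

2.1 μg/mL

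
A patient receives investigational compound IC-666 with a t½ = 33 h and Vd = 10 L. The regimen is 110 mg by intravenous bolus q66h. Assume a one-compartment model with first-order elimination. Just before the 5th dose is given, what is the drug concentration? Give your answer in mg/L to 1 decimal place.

f = (1/2)^(τ/t½) = (1/2)^(66/33) ≈ 0.2500.
C₀ = D/Vd = 110/10 ≈ 11.000 mg/L.
Before the 5th dose, 4 doses have been given. Superposition: Cmin = C₀·(f + f² + … + f^4).
≈ 11.000 × (0.2500 + 0.0625 + 0.0156 + 0.0039) ≈ 11.000 × 0.3320 ≈ 3.652 mg/L.

3.7 mg/L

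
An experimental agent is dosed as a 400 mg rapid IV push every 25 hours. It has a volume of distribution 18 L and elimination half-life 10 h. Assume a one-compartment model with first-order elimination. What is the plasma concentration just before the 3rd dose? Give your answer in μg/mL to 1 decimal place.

4.6 μg/mL

f = (1/2)^(τ/t½) = (1/2)^(25/10) ≈ 0.1768.
C₀ = D/Vd = 400/18 ≈ 22.222 μg/mL.
Before the 3rd dose, 2 doses have been given. Superposition: Cmin = C₀·(f + f²).
≈ 22.222 × (0.1768 + 0.0313) ≈ 22.222 × 0.2081 ≈ 4.624 μg/mL.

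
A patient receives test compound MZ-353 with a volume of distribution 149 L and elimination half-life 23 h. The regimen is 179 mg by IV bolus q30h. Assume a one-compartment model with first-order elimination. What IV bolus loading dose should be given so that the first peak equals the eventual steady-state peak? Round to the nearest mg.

f = (1/2)^(30/23) ≈ 0.404904; accumulation ratio R = 1/(1−f) ≈ 1.68040.
Loading dose to hit Cmax,ss on first dose: D_load = D_maint·R ≈ 179 × 1.68040 ≈ 300.79 mg.

301 mg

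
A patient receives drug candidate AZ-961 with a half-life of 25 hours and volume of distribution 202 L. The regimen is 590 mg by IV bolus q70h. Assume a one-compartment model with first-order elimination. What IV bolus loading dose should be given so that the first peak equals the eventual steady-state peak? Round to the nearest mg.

689 mg

f = (1/2)^(70/25) ≈ 0.143587; accumulation ratio R = 1/(1−f) ≈ 1.16766.
Loading dose to hit Cmax,ss on first dose: D_load = D_maint·R ≈ 590 × 1.16766 ≈ 688.92 mg.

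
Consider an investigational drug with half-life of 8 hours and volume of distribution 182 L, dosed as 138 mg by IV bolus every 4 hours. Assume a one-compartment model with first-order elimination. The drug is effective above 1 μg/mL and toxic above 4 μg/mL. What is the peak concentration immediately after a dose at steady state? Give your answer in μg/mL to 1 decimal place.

2.6 μg/mL

τ/t½ = 4/8 ≈ 0.5, so fraction remaining f = (1/2)^(4/8) ≈ 0.7071.
At steady state, accumulation factor R = 1/(1 − e^(−kτ)) ≈ 3.4141.
Each bolus raises the concentration by D/Vd = 138/182 ≈ 0.758 μg/mL.
Steady-state peak Cmax,ss = C₀·R ≈ 0.758 × 3.4141 ≈ 2.588 μg/mL.
Peak 2.6 μg/mL vs MTC 4 μg/mL: below toxic threshold.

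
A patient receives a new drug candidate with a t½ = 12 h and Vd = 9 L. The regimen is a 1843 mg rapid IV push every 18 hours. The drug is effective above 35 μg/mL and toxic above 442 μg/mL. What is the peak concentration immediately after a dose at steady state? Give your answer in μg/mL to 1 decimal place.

316.8 μg/mL

k = ln2/t½ = ln2/12 ≈ 0.057762 h⁻¹; fraction remaining f = e^(−kτ) = e^(−0.057762×18) ≈ 0.3536.
Accumulation ratio R = 1/(1 − f) ≈ 1/0.6464 ≈ 1.5470.
Each bolus raises the concentration by D/Vd = 1843/9 ≈ 204.778 μg/mL.
Steady-state peak Cmax,ss = C₀·R ≈ 204.778 × 1.5470 ≈ 316.792 μg/mL.
Peak 316.8 μg/mL vs MTC 442 μg/mL: below toxic threshold.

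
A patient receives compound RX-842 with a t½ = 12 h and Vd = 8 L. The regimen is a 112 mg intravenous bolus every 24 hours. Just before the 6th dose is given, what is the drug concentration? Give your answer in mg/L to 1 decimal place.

4.7 mg/L

f = (1/2)^(τ/t½) = (1/2)^(24/12) ≈ 0.2500.
C₀ = D/Vd = 112/8 ≈ 14.000 mg/L.
Before the 6th dose, 5 doses have been given. Superposition: Cmin = C₀·(f + f² + … + f^5).
≈ 14.000 × (0.2500 + 0.0625 + 0.0156 + 0.0039 + 0.0010) ≈ 14.000 × 0.3330 ≈ 4.662 mg/L.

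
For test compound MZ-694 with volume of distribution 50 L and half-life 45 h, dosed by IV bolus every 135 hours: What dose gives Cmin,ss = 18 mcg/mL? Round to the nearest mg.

6300 mg

τ/t½ = 135/45 ≈ 3, so f = (1/2)^(135/45) ≈ 0.125000.
Cmin,ss = (D/Vd)·f/(1−f), so D = Cmin,ss·Vd·(1−f)/f.
D = 18 × 50 × (1−f)/f ≈ 18 × 50 × 7.00000 ≈ 6300.00 mg.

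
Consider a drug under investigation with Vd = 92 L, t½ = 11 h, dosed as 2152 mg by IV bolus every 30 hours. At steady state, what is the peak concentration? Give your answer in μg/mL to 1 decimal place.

27.6 μg/mL

Over one 30-h interval, 30/11 ≈ 2.7273 half-lives elapse, leaving f ≈ 0.1510 of each dose.
Accumulation ratio R = 1/(1 − f) ≈ 1/0.8490 ≈ 1.1779.
Each bolus raises the concentration by D/Vd = 2152/92 ≈ 23.391 μg/mL.
Steady-state peak Cmax,ss = C₀·R ≈ 23.391 × 1.1779 ≈ 27.552 μg/mL.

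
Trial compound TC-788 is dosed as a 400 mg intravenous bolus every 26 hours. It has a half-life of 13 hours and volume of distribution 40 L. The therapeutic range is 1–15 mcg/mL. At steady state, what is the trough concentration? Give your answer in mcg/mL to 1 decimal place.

3.3 mcg/mL

τ = 26 h = 2 half-lives, so f = (1/2)^2 = 0.25.
At steady state, R = 1/(1 − 0.25) = 4/3.
Single-dose peak C₀ = D/Vd = 400/40 = 10 mcg/mL.
Steady-state peak Cmax,ss = C₀·R = 10 × 4/3 ≈ 13.333 mcg/mL.
Steady-state trough Cmin,ss = Cmax,ss·f ≈ 13.333 × 0.25 ≈ 3.333 mcg/mL.
Trough 3.3 mcg/mL vs MEC 1 mcg/mL: adequate.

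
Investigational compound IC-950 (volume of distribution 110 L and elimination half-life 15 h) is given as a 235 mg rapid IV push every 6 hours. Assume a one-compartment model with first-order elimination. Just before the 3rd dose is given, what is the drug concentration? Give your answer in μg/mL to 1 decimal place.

f = (1/2)^(τ/t½) = (1/2)^(6/15) ≈ 0.7579.
C₀ = D/Vd = 235/110 ≈ 2.136 μg/mL.
Before the 3rd dose, 2 doses have been given. Superposition: Cmin = C₀·(f + f²).
≈ 2.136 × (0.7579 + 0.5744) ≈ 2.136 × 1.3323 ≈ 2.846 μg/mL.

2.8 μg/mL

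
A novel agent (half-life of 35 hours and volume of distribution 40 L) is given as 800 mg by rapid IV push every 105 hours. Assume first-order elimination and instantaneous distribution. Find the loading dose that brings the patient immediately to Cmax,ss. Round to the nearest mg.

914 mg

f = (1/2)^(105/35) ≈ 0.125000; accumulation ratio R = 1/(1−f) ≈ 1.14286.
Loading dose to hit Cmax,ss on first dose: D_load = D_maint·R ≈ 800 × 1.14286 ≈ 914.29 mg.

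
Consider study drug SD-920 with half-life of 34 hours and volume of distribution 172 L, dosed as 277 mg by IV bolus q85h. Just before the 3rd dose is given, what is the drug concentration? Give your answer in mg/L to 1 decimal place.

f = (1/2)^(τ/t½) = (1/2)^(85/34) ≈ 0.1768.
C₀ = D/Vd = 277/172 ≈ 1.610 mg/L.
Before the 3rd dose, 2 doses have been given. Superposition: Cmin = C₀·(f + f²).
≈ 1.610 × (0.1768 + 0.0313) ≈ 1.610 × 0.2081 ≈ 0.335 mg/L.

0.3 mg/L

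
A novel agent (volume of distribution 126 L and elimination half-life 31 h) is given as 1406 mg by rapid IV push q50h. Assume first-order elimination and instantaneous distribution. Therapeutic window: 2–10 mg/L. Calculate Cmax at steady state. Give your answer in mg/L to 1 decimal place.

16.6 mg/L

k = ln2/t½ = ln2/31 ≈ 0.022360 h⁻¹; fraction remaining f = e^(−kτ) = e^(−0.022360×50) ≈ 0.3269.
At steady state, accumulation factor R = 1/(1 − e^(−kτ)) ≈ 1.4857.
Single-dose peak C₀ = D/Vd = 1406/126 ≈ 11.159 mg/L.
Steady-state peak Cmax,ss = C₀·R ≈ 11.159 × 1.4857 ≈ 16.579 mg/L.
Peak 16.6 mg/L vs MTC 10 mg/L: exceeds toxic threshold.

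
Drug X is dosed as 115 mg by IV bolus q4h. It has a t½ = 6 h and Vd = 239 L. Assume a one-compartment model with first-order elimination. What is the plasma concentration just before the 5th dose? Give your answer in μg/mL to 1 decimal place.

f = (1/2)^(τ/t½) = (1/2)^(4/6) ≈ 0.6300.
C₀ = D/Vd = 115/239 ≈ 0.481 μg/mL.
Before the 5th dose, 4 doses have been given. Superposition: Cmin = C₀·(f + f² + … + f^4).
≈ 0.481 × (0.6300 + 0.3969 + 0.2500 + 0.1575) ≈ 0.481 × 1.4344 ≈ 0.690 μg/mL.

0.7 μg/mL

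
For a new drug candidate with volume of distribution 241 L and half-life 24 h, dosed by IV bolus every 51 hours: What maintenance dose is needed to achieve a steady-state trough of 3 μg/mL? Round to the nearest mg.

τ/t½ = 51/24 ≈ 2.125, so f = (1/2)^(51/24) ≈ 0.229251.
Cmin,ss = (D/Vd)·f/(1−f), so D = Cmin,ss·Vd·(1−f)/f.
D = 3 × 241 × (1−f)/f ≈ 3 × 241 × 3.36203 ≈ 2430.75 mg.

2431 mg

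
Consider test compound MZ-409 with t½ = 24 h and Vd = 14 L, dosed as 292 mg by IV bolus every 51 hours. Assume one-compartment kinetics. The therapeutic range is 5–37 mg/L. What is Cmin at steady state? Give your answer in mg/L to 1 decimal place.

6.2 mg/L

τ/t½ = 51/24 ≈ 2.125, so fraction remaining f = (1/2)^(51/24) ≈ 0.2293.
Accumulation ratio R = 1/(1 − f) ≈ 1/0.7707 ≈ 1.2975.
Single-dose peak C₀ = D/Vd = 292/14 ≈ 20.857 mg/L.
Cmax,ss = C₀/(1 − f) ≈ 20.857/0.7707 ≈ 27.062 mg/L.
Steady-state trough Cmin,ss = Cmax,ss·f ≈ 27.062 × 0.2293 ≈ 6.205 mg/L.
Trough 6.2 mg/L vs MEC 5 mg/L: adequate.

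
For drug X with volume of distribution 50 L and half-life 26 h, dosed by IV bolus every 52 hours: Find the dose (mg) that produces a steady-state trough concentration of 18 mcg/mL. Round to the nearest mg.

2700 mg

τ/t½ = 52/26 ≈ 2, so f = (1/2)^(52/26) ≈ 0.250000.
Cmin,ss = (D/Vd)·f/(1−f), so D = Cmin,ss·Vd·(1−f)/f.
D = 18 × 50 × (1−f)/f ≈ 18 × 50 × 3.00000 ≈ 2700.00 mg.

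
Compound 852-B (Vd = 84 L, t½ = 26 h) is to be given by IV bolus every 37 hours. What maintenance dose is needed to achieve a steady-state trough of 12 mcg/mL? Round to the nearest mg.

τ/t½ = 37/26 ≈ 1.4231, so f = (1/2)^(37/26) ≈ 0.372916.
Cmin,ss = (D/Vd)·f/(1−f), so D = Cmin,ss·Vd·(1−f)/f.
D = 12 × 84 × (1−f)/f ≈ 12 × 84 × 1.68157 ≈ 1695.02 mg.

1695 mg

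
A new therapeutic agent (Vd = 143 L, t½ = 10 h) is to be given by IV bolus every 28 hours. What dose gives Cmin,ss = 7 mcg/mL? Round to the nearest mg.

5970 mg

τ/t½ = 28/10 ≈ 2.8, so f = (1/2)^(28/10) ≈ 0.143587.
Cmin,ss = (D/Vd)·f/(1−f), so D = Cmin,ss·Vd·(1−f)/f.
D = 7 × 143 × (1−f)/f ≈ 7 × 143 × 5.96442 ≈ 5970.38 mg.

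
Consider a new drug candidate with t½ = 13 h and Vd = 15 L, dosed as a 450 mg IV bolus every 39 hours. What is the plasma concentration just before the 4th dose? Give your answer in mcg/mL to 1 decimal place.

4.3 mcg/mL

f = (1/2)^(τ/t½) = (1/2)^(39/13) ≈ 0.1250.
C₀ = D/Vd = 450/15 ≈ 30.000 mcg/mL.
Before the 4th dose, 3 doses have been given. Superposition: Cmin = C₀·(f + f² + … + f^3).
≈ 30.000 × (0.1250 + 0.0156 + 0.0020) ≈ 30.000 × 0.1426 ≈ 4.278 mcg/mL.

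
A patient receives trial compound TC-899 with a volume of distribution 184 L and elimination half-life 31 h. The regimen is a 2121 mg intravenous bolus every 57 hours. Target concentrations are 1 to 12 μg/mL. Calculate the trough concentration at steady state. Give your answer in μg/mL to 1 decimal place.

k = ln2/t½ = ln2/31 ≈ 0.022360 h⁻¹; fraction remaining f = e^(−kτ) = e^(−0.022360×57) ≈ 0.2796.
Single-dose peak C₀ = D/Vd = 2121/184 ≈ 11.527 μg/mL.
Steady-state trough Cmin,ss = C₀·f/(1−f) ≈ 11.527 × 0.2796/0.7204 ≈ 4.474 μg/mL.
Trough 4.5 μg/mL vs MEC 1 μg/mL: adequate.

4.5 μg/mL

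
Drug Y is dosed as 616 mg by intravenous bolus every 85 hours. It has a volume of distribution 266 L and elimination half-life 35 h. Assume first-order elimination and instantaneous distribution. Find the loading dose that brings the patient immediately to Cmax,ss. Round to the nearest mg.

f = (1/2)^(85/35) ≈ 0.185749; accumulation ratio R = 1/(1−f) ≈ 1.22812.
Loading dose to hit Cmax,ss on first dose: D_load = D_maint·R ≈ 616 × 1.22812 ≈ 756.52 mg.

757 mg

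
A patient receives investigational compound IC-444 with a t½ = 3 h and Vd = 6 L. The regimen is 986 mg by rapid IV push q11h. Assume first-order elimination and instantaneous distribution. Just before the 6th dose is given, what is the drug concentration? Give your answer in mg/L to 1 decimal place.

f = (1/2)^(τ/t½) = (1/2)^(11/3) ≈ 0.0787.
C₀ = D/Vd = 986/6 ≈ 164.333 mg/L.
Before the 6th dose, 5 doses have been given. Superposition: Cmin = C₀·(f + f² + … + f^5).
≈ 164.333 × (0.0787 + 0.0062 + 0.0005 + 0.0000 + 0.0000) ≈ 164.333 × 0.0854 ≈ 14.034 mg/L.

14.0 mg/L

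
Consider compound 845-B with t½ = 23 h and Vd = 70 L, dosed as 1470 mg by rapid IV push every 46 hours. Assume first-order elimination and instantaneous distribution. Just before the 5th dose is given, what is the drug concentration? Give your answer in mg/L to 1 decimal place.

f = (1/2)^(τ/t½) = (1/2)^(46/23) ≈ 0.2500.
C₀ = D/Vd = 1470/70 ≈ 21.000 mg/L.
Before the 5th dose, 4 doses have been given. Superposition: Cmin = C₀·(f + f² + … + f^4).
≈ 21.000 × (0.2500 + 0.0625 + 0.0156 + 0.0039) ≈ 21.000 × 0.3320 ≈ 6.972 mg/L.

7.0 mg/L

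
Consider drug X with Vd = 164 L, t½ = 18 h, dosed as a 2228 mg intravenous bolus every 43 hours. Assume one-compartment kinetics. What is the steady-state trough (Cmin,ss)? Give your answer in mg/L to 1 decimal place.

3.2 mg/L

k = ln2/t½ = ln2/18 ≈ 0.038508 h⁻¹; fraction remaining f = e^(−kτ) = e^(−0.038508×43) ≈ 0.1909.
At steady state, accumulation factor R = 1/(1 − e^(−kτ)) ≈ 1.2359.
Each bolus raises the concentration by D/Vd = 2228/164 ≈ 13.585 mg/L.
Steady-state peak Cmax,ss = C₀·R ≈ 13.585 × 1.2359 ≈ 16.790 mg/L.
Steady-state trough Cmin,ss = Cmax,ss·f ≈ 16.790 × 0.1909 ≈ 3.205 mg/L.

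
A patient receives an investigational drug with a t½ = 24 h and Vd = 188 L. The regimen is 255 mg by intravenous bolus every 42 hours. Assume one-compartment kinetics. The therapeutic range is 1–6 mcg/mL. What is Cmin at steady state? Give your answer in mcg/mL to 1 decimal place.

τ/t½ = 42/24 ≈ 1.75, so fraction remaining f = (1/2)^(42/24) ≈ 0.2973.
At steady state, accumulation factor R = 1/(1 − e^(−kτ)) ≈ 1.4231.
Single-dose peak C₀ = D/Vd = 255/188 ≈ 1.356 mcg/mL.
Steady-state peak Cmax,ss = C₀·R ≈ 1.356 × 1.4231 ≈ 1.930 mcg/mL.
One interval later, Cmin,ss = Cmax,ss·e^(−kτ) ≈ 1.930 × 0.2973 ≈ 0.574 mcg/mL.
Trough 0.6 mcg/mL vs MEC 1 mcg/mL: subtherapeutic.

0.6 mcg/mL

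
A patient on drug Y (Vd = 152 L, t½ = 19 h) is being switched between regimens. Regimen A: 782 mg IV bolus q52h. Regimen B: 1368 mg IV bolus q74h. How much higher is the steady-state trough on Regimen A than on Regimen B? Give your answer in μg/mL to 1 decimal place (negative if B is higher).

0.3 μg/mL

Regimen A: f = (1/2)^(52/19) ≈ 0.1500; Cmin,ss = (782/152)·f/(1−f) ≈ 0.908 μg/mL.
Regimen B: f = (1/2)^(74/19) ≈ 0.0672; Cmin,ss = (1368/152)·f/(1−f) ≈ 0.648 μg/mL.
Difference ≈ 0.908 − 0.648 ≈ 0.260 μg/mL.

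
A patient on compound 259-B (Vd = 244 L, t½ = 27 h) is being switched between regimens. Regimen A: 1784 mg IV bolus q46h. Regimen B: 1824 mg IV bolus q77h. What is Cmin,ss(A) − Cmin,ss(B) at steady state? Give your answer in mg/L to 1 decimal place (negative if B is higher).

Regimen A: f = (1/2)^(46/27) ≈ 0.3070; Cmin,ss = (1784/244)·f/(1−f) ≈ 3.239 mg/L.
Regimen B: f = (1/2)^(77/27) ≈ 0.1385; Cmin,ss = (1824/244)·f/(1−f) ≈ 1.202 mg/L.
Difference ≈ 3.239 − 1.202 ≈ 2.037 mg/L.

2.0 mg/L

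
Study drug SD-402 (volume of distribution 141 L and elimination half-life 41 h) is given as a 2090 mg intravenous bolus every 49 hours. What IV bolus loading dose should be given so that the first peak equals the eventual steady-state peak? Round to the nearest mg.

3711 mg

f = (1/2)^(49/41) ≈ 0.436750; accumulation ratio R = 1/(1−f) ≈ 1.77541.
Loading dose to hit Cmax,ss on first dose: D_load = D_maint·R ≈ 2090 × 1.77541 ≈ 3710.61 mg.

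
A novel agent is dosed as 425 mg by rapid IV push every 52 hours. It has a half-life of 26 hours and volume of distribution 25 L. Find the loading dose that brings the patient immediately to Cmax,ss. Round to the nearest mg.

f = (1/2)^(52/26) ≈ 0.250000; accumulation ratio R = 1/(1−f) ≈ 1.33333.
Loading dose to hit Cmax,ss on first dose: D_load = D_maint·R ≈ 425 × 1.33333 ≈ 566.67 mg.

567 mg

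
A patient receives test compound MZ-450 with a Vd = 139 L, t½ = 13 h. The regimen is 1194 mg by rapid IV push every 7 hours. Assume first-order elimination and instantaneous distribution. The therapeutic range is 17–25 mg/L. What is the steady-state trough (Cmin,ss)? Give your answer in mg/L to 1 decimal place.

19.0 mg/L

Over one 7-h interval, 7/13 ≈ 0.53846 half-lives elapse, leaving f ≈ 0.6885 of each dose.
At steady state, accumulation factor R = 1/(1 − e^(−kτ)) ≈ 3.2103.
Single-dose peak C₀ = D/Vd = 1194/139 ≈ 8.590 mg/L.
Cmax,ss = C₀/(1 − f) ≈ 8.590/0.3115 ≈ 27.576 mg/L.
One interval later, Cmin,ss = Cmax,ss·e^(−kτ) ≈ 27.576 × 0.6885 ≈ 18.986 mg/L.
Trough 19.0 mg/L vs MEC 17 mg/L: adequate.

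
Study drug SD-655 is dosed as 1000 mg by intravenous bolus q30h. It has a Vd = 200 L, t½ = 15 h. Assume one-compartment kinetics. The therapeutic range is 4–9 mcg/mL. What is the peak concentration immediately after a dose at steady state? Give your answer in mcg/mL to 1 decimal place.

τ = 30 h = 2 half-lives, so f = (1/2)^2 = 0.25.
At steady state, R = 1/(1 − 0.25) = 4/3.
Single-dose peak C₀ = D/Vd = 1000/200 = 5 mcg/mL.
Steady-state peak Cmax,ss = C₀·R = 5 × 4/3 ≈ 6.667 mcg/mL.
Peak 6.7 mcg/mL vs MTC 9 mcg/mL: below toxic threshold.

6.7 mcg/mL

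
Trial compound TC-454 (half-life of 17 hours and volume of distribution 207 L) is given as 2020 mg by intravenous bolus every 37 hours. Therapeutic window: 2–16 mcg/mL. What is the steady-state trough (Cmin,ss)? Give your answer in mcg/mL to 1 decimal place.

2.8 mcg/mL

k = ln2/t½ = ln2/17 ≈ 0.040773 h⁻¹; fraction remaining f = e^(−kτ) = e^(−0.040773×37) ≈ 0.2212.
Single-dose peak C₀ = D/Vd = 2020/207 ≈ 9.758 mcg/mL.
Steady-state trough Cmin,ss = C₀·f/(1−f) ≈ 9.758 × 0.2212/0.7788 ≈ 2.772 mcg/mL.
Trough 2.8 mcg/mL vs MEC 2 mcg/mL: adequate.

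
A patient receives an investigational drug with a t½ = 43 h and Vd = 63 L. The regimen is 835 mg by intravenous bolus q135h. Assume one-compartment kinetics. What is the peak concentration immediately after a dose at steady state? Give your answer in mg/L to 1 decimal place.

τ/t½ = 135/43 ≈ 3.1395, so fraction remaining f = (1/2)^(135/43) ≈ 0.1135.
Accumulation ratio R = 1/(1 − f) ≈ 1/0.8865 ≈ 1.1280.
Each bolus raises the concentration by D/Vd = 835/63 ≈ 13.254 mg/L.
Steady-state peak Cmax,ss = C₀·R ≈ 13.254 × 1.1280 ≈ 14.951 mg/L.

15.0 mg/L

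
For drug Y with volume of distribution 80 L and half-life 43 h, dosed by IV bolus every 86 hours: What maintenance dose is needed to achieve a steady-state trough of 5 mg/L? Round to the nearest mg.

τ/t½ = 86/43 ≈ 2, so f = (1/2)^(86/43) ≈ 0.250000.
Cmin,ss = (D/Vd)·f/(1−f), so D = Cmin,ss·Vd·(1−f)/f.
D = 5 × 80 × (1−f)/f ≈ 5 × 80 × 3.00000 ≈ 1200.00 mg.

1200 mg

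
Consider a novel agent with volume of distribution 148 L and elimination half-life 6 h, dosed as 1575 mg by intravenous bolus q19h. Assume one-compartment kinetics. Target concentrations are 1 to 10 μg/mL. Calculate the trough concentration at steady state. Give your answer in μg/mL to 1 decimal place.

Over one 19-h interval, 19/6 ≈ 3.1667 half-lives elapse, leaving f ≈ 0.1114 of each dose.
Accumulation ratio R = 1/(1 − f) ≈ 1/0.8886 ≈ 1.1254.
Single-dose peak C₀ = D/Vd = 1575/148 ≈ 10.642 μg/mL.
Steady-state peak Cmax,ss = C₀·R ≈ 10.642 × 1.1254 ≈ 11.977 μg/mL.
One interval later, Cmin,ss = Cmax,ss·e^(−kτ) ≈ 11.977 × 0.1114 ≈ 1.334 μg/mL.
Trough 1.3 μg/mL vs MEC 1 μg/mL: adequate.

1.3 μg/mL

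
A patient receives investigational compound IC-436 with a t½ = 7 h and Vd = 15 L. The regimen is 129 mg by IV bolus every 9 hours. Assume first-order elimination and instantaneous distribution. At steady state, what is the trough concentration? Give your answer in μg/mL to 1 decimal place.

k = ln2/t½ = ln2/7 ≈ 0.099021 h⁻¹; fraction remaining f = e^(−kτ) = e^(−0.099021×9) ≈ 0.4102.
Single-dose peak C₀ = D/Vd = 129/15 ≈ 8.600 μg/mL.
Steady-state trough Cmin,ss = C₀·f/(1−f) ≈ 8.600 × 0.4102/0.5898 ≈ 5.981 μg/mL.

6.0 μg/mL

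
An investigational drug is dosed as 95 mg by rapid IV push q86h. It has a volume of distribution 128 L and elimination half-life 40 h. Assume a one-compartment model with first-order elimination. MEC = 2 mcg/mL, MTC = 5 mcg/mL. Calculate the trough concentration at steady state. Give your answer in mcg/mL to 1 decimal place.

k = ln2/t½ = ln2/40 ≈ 0.017329 h⁻¹; fraction remaining f = e^(−kτ) = e^(−0.017329×86) ≈ 0.2253.
Each bolus raises the concentration by D/Vd = 95/128 ≈ 0.742 mcg/mL.
Steady-state trough Cmin,ss = C₀·f/(1−f) ≈ 0.742 × 0.2253/0.7747 ≈ 0.216 mcg/mL.
Trough 0.2 mcg/mL vs MEC 2 mcg/mL: subtherapeutic.

0.2 mcg/mL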